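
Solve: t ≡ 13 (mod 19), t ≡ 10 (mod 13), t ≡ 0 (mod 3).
M = 19 × 13 × 3 = 741. M₁ = 39, y₁ ≡ 1 (mod 19). M₂ = 57, y₂ ≡ 8 (mod 13). M₃ = 247, y₃ ≡ 1 (mod 3). t = 13×39×1 + 10×57×8 + 0×247×1 ≡ 621 (mod 741)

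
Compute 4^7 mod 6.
By repeated squaring (mod 6): 4^{1}≡4, 4^{2}≡4, 4^{4}≡4. Then 4^{7} = 4^{4+2+1} ≡ 4 × 4 × 4 ≡ 4 (mod 6)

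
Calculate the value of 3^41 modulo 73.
By repeated squaring (mod 73): 3^{1}≡3, 3^{2}≡9, 3^{4}≡8, 3^{8}≡64, 3^{16}≡8, 3^{32}≡64. Then 3^{41} = 3^{32+8+1} ≡ 64 × 64 × 3 ≡ 24 (mod 73)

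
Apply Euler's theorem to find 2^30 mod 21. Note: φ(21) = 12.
By Euler: 2^{12} ≡ 1 mod 21 since gcd(2, 21) = 1. 30 = 2×12 + 6. So 2^{30} ≡ 2^{6} ≡ 1 mod 21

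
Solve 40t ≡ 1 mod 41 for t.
Since 41 is prime, by Fermat 40^(-1) ≡ 40^{39} ≡ 40 mod 41. Verify: 40 × 40 = 1600 ≡ 1 mod 41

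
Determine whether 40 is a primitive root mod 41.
40^{2} ≡ 1 mod 41 and 2 < 40, so ord_41(40) = 2 ≠ 40 and 40 is not a primitive root.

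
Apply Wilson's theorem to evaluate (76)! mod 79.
(78)! = (76)! × (77) × (78) ≡ -1 (mod 79). So (76)! ≡ -1 × [(78)(77)]^(-1) ≡ 39 (mod 79)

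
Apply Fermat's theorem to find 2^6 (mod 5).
By Fermat: 2^{4} ≡ 1 (mod 5). So 2^{6} = 2^{4} · 2^{2} ≡ 2^{2} ≡ 4 (mod 5)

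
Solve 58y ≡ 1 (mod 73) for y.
Since 73 is prime, by Fermat 58^(-1) ≡ 58^{71} ≡ 34 (mod 73). Verify: 58 × 34 = 1972 ≡ 1 (mod 73)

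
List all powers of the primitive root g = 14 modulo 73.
14^1, 14^2, ..., 14^{72} mod 73: [14, 50, 43, 18, 33, 24, 44, 32, 10, 67, 62, 65, 34, 38, 21, 2, 28, 27, 13, 36, 66, 48, 15, 64, 20, 61, 51, 57, 68, 3, 42, 4, 56, 54, 26, 72, 59, 23, 30, 55, 40, 49, 29, 41, 63, 6, 11, 8, 39, 35, 52, 71, 45, 46, 60, 37, 7, 25, 58, 9, 53, 12, 22, 16, 5, 70, 31, 69, 17, 19, 47, 1]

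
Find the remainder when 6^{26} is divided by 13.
By Fermat: 6^{12} ≡ 1 (mod 13). 26 = 2×12 + 2. So 6^{26} ≡ 6^{2} ≡ 10 (mod 13)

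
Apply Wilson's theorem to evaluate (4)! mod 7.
(6)! = (4)! × (5) × (6) ≡ -1 mod 7. So (4)! ≡ -1 × [(6)(5)]^(-1) ≡ 3 mod 7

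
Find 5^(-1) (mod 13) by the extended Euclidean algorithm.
Extended GCD: 5(-5) + 13(2) = 1. So 5^(-1) ≡ -5 ≡ 8 (mod 13). Verify: 5 × 8 = 40 ≡ 1 (mod 13)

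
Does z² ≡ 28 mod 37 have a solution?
By Euler's criterion: 28^{18} ≡ 1 mod 37. Since this equals 1, 28 is a QR.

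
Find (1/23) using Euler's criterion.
(1/23) = 1^{11} mod 23 = 1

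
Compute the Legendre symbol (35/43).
(35/43) = 35^{21} mod 43 = 1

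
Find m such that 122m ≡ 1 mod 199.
Since 199 is prime, by Fermat 122^(-1) ≡ 122^{197} ≡ 31 mod 199. Verify: 122 × 31 = 3782 ≡ 1 mod 199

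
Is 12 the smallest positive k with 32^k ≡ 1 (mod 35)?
Powers of 32 mod 35: 32^1≡32, 32^2≡9, 32^3≡8, 32^4≡11, 32^5≡2, 32^6≡29, 32^7≡18, 32^8≡16, 32^9≡22, 32^10≡4, 32^11≡23, 32^12≡1. First k with 32^k≡1 is k=12. Yes, ord_35(32) = 12.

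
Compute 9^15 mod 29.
By repeated squaring mod 29: 9^{1}≡9, 9^{2}≡23, 9^{4}≡7, 9^{8}≡20. Then 9^{15} = 9^{8+4+2+1} ≡ 20 × 7 × 23 × 9 ≡ 9 mod 29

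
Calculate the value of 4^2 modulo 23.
4^{2} = 16 ≡ 16 (mod 23)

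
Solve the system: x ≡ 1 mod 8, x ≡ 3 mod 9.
M = 8 × 9 = 72. M₁ = 9, y₁ ≡ 1 mod 8. M₂ = 8, y₂ ≡ 8 mod 9. x = 1×9×1 + 3×8×8 ≡ 57 mod 72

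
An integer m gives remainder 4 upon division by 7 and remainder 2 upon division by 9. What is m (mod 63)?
M = 7 × 9 = 63. M₁ = 9, y₁ ≡ 4 (mod 7). M₂ = 7, y₂ ≡ 4 (mod 9). m = 4×9×4 + 2×7×4 ≡ 11 (mod 63)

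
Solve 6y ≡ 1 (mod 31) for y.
Since 31 is prime, by Fermat 6^(-1) ≡ 6^{29} ≡ 26 (mod 31). Verify: 6 × 26 = 156 ≡ 1 (mod 31)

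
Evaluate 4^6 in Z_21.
By repeated squaring (mod 21): 4^{1}≡4, 4^{2}≡16, 4^{4}≡4. Then 4^{6} = 4^{4+2} ≡ 4 × 16 ≡ 1 (mod 21)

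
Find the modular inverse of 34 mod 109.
Since 109 is prime, by Fermat 34^(-1) ≡ 34^{107} ≡ 93 mod 109. Verify: 34 × 93 = 3162 ≡ 1 mod 109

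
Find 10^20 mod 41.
By repeated squaring mod 41: 10^{1}≡10, 10^{2}≡18, 10^{4}≡37, 10^{8}≡16, 10^{16}≡10. Then 10^{20} = 10^{16+4} ≡ 10 × 37 ≡ 1 mod 41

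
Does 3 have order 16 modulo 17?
ord_17(3) divides 16. For each prime q|16: 3^{8}≡16, none ≡ 1. So 3 has order 16 and is a primitive root mod 17.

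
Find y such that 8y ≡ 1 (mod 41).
Since 41 is prime, by Fermat 8^(-1) ≡ 8^{39} ≡ 36 (mod 41). Verify: 8 × 36 = 288 ≡ 1 (mod 41)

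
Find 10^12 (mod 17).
By repeated squaring (mod 17): 10^{1}≡10, 10^{2}≡15, 10^{4}≡4, 10^{8}≡16. Then 10^{12} = 10^{8+4} ≡ 16 × 4 ≡ 13 (mod 17)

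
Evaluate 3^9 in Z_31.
By repeated squaring (mod 31): 3^{1}≡3, 3^{2}≡9, 3^{4}≡19, 3^{8}≡20. Then 3^{9} = 3^{8+1} ≡ 20 × 3 ≡ 29 (mod 31)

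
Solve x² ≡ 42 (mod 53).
The square roots of 42 mod 53 are 28 and 25. Verify: 28² = 784 ≡ 42 (mod 53)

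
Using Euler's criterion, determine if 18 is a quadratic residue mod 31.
By Euler's criterion: 18^{15} ≡ 1 (mod 31). Since this equals 1, 18 is a QR.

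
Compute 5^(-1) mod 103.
Since 103 is prime, by Fermat 5^(-1) ≡ 5^{101} ≡ 62 mod 103. Verify: 5 × 62 = 310 ≡ 1 mod 103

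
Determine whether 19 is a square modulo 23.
By Euler's criterion: 19^{11} ≡ 22 mod 23. Since this equals -1 (≡ 22), 19 is not a QR.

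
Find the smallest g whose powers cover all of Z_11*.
g = 2. Powers: [2, 4, 8, 5, 10, 9, 7, ...] generates all 10 non-zero residues.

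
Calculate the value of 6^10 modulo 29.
By repeated squaring mod 29: 6^{1}≡6, 6^{2}≡7, 6^{4}≡20, 6^{8}≡23. Then 6^{10} = 6^{8+2} ≡ 23 × 7 ≡ 16 mod 29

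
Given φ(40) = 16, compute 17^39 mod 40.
By Euler: 17^{16} ≡ 1 mod 40 since gcd(17, 40) = 1. 39 = 2×16 + 7. So 17^{39} ≡ 17^{7} ≡ 33 mod 40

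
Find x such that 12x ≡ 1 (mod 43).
Since 43 is prime, by Fermat 12^(-1) ≡ 12^{41} ≡ 18 (mod 43). Verify: 12 × 18 = 216 ≡ 1 (mod 43)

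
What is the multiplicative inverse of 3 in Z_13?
Since 13 is prime, by Fermat 3^(-1) ≡ 3^{11} ≡ 9 (mod 13). Verify: 3 × 9 = 27 ≡ 1 (mod 13)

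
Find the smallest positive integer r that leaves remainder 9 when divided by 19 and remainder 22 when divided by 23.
M = 19 × 23 = 437. M₁ = 23, y₁ ≡ 5 mod 19. M₂ = 19, y₂ ≡ 17 mod 23. r = 9×23×5 + 22×19×17 ≡ 275 mod 437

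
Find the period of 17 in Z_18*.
Powers of 17 mod 18: 17^1≡17, 17^2≡1. ord_18(17) = 2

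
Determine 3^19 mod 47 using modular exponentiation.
By repeated squaring (mod 47): 3^{1}≡3, 3^{2}≡9, 3^{4}≡34, 3^{8}≡28, 3^{16}≡32. Then 3^{19} = 3^{16+2+1} ≡ 32 × 9 × 3 ≡ 18 (mod 47)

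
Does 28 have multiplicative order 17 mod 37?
Powers of 28 mod 37: 28^1≡28, 28^2≡7, 28^3≡11, 28^4≡12, 28^5≡3, 28^6≡10, 28^7≡21, 28^8≡33, 28^9≡36, 28^10≡9, 28^11≡30, 28^12≡26, 28^13≡25, 28^14≡34, 28^15≡27, 28^16≡16, 28^17≡4, 28^18≡1. 28^17≡4≢1, so ord ≠ 17. No, the actual order is 18.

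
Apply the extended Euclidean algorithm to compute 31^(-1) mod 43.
Extended GCD: 31(-18) + 43(13) = 1. So 31^(-1) ≡ -18 ≡ 25 (mod 43). Verify: 31 × 25 = 775 ≡ 1 (mod 43)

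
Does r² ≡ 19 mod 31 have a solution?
By Euler's criterion: 19^{15} ≡ 1 mod 31. Since this equals 1, 19 is a QR.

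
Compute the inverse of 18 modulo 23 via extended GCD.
Extended GCD: 18(9) + 23(-7) = 1. So 18^(-1) ≡ 9 mod 23. Verify: 18 × 9 = 162 ≡ 1 mod 23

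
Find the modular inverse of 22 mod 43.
Since 43 is prime, by Fermat 22^(-1) ≡ 22^{41} ≡ 2 mod 43. Verify: 22 × 2 = 44 ≡ 1 mod 43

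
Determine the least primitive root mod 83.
g = 2. For each prime q|82: 2^{41}≡82, 2^{2}≡4, none ≡ 1, so ord_83(2) = 82 and 2 is a primitive root.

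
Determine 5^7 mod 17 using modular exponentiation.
By repeated squaring mod 17: 5^{1}≡5, 5^{2}≡8, 5^{4}≡13. Then 5^{7} = 5^{4+2+1} ≡ 13 × 8 × 5 ≡ 10 mod 17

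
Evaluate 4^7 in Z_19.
By repeated squaring (mod 19): 4^{1}≡4, 4^{2}≡16, 4^{4}≡9. Then 4^{7} = 4^{4+2+1} ≡ 9 × 16 × 4 ≡ 6 (mod 19)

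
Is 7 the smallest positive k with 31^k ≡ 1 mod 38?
Powers of 31 mod 38: 31^1≡31, 31^2≡11, 31^3≡37, 31^4≡7, 31^5≡27, 31^6≡1. Already 31^6≡1, so the order is 6 < 7. No, the actual order is 6.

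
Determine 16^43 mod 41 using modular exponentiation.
Using Fermat: 16^{40} ≡ 1 mod 41. 43 ≡ 3 mod 40. So 16^{43} ≡ 16^{3} ≡ 37 mod 41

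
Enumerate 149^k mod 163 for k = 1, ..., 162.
149^1, 149^2, ..., 149^{162} mod 163: [149, 33, 27, 111, 76, 77, 63, 96, 123, 71, 147, 61, 124, 57, 17, 88, 72, 133, 94, 151, 5, 93, 2, 135, 66, 54, 59, 152, 154, 126, 29, 83, 142, 131, 122, 85, 114, 34, 13, 144, 103, 25, 139, 10, 23, 4, 107, 132, 108, 118, 141, 145, 89, 58, 3, 121, 99, 81, 7, 65, 68, 26, 125, 43, 50, 115, 20, 46, 8, 51, 101, 53, 73, 119, 127, 15, 116, 6, 79, 35, 162, 14, 130, 136, 52, 87, 86, 100, 67, 40, 92, 16, 102, 39, 106, 146, 75, 91, 30, 69, 12, 158, 70, 161, 28, 97, 109, 104, 11, 9, 37, 134, 80, 21, 32, 41, 78, 49, 129, 150, 19, 60, 138, 24, 153, 140, 159, 56, 31, 55, 45, 22, 18, 74, 105, 160, 42, 64, 82, 156, 98, 95, 137, 38, 120, 113, 48, 143, 117, 155, 112, 62, 110, 90, 44, 36, 148, 47, 157, 84, 128, 1]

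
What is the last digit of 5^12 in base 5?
By repeated squaring mod 5: 5^{1}≡0, 5^{2}≡0, 5^{4}≡0, 5^{8}≡0. Then 5^{12} = 5^{8+4} ≡ 0 × 0 ≡ 0 mod 5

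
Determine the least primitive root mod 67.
g = 2. For each prime q|66: 2^{33}≡66, 2^{22}≡37, 2^{6}≡64, none ≡ 1, so ord_67(2) = 66 and 2 is a primitive root.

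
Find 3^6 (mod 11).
By repeated squaring (mod 11): 3^{1}≡3, 3^{2}≡9, 3^{4}≡4. Then 3^{6} = 3^{4+2} ≡ 4 × 9 ≡ 3 (mod 11)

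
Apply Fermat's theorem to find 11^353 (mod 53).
By Fermat: 11^{52} ≡ 1 (mod 53). 353 ≡ 41 (mod 52). So 11^{353} ≡ 11^{41} ≡ 38 (mod 53)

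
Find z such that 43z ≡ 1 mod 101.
Since 101 is prime, by Fermat 43^(-1) ≡ 43^{99} ≡ 47 mod 101. Verify: 43 × 47 = 2021 ≡ 1 mod 101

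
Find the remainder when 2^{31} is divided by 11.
By Fermat: 2^{10} ≡ 1 (mod 11). 31 = 3×10 + 1. So 2^{31} ≡ 2^{1} ≡ 2 (mod 11)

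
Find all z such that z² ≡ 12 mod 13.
The square roots of 12 mod 13 are 8 and 5. Verify: 8² = 64 ≡ 12 mod 13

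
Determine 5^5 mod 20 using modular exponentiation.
By repeated squaring (mod 20): 5^{1}≡5, 5^{2}≡5, 5^{4}≡5. Then 5^{5} = 5^{4+1} ≡ 5 × 5 ≡ 5 (mod 20)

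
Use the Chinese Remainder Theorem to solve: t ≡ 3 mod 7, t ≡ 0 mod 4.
M = 7 × 4 = 28. M₁ = 4, y₁ ≡ 2 mod 7. M₂ = 7, y₂ ≡ 3 mod 4. t = 3×4×2 + 0×7×3 ≡ 24 mod 28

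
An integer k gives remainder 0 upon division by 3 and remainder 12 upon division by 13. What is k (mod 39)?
M = 3 × 13 = 39. M₁ = 13, y₁ ≡ 1 (mod 3). M₂ = 3, y₂ ≡ 9 (mod 13). k = 0×13×1 + 12×3×9 ≡ 12 (mod 39)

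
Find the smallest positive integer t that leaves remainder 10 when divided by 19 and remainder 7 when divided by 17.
M = 19 × 17 = 323. M₁ = 17, y₁ ≡ 9 (mod 19). M₂ = 19, y₂ ≡ 9 (mod 17). t = 10×17×9 + 7×19×9 ≡ 143 (mod 323)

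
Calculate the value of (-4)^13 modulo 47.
By repeated squaring mod 47: (-4)^{1}≡43, (-4)^{2}≡16, (-4)^{4}≡21, (-4)^{8}≡18. Then (-4)^{13} = (-4)^{8+4+1} ≡ 18 × 21 × 43 ≡ 39 mod 47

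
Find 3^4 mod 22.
3^{4} = 81 ≡ 15 mod 22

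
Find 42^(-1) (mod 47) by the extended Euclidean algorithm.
Extended GCD: 42(-19) + 47(17) = 1. So 42^(-1) ≡ -19 ≡ 28 (mod 47). Verify: 42 × 28 = 1176 ≡ 1 (mod 47)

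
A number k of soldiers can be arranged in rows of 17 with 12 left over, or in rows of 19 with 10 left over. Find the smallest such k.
M = 17 × 19 = 323. M₁ = 19, y₁ ≡ 9 mod 17. M₂ = 17, y₂ ≡ 9 mod 19. k = 12×19×9 + 10×17×9 ≡ 29 mod 323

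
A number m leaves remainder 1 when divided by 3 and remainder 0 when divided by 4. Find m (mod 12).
M = 3 × 4 = 12. M₁ = 4, y₁ ≡ 1 (mod 3). M₂ = 3, y₂ ≡ 3 (mod 4). m = 1×4×1 + 0×3×3 ≡ 4 (mod 12)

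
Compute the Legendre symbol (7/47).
(7/47) = 7^{23} mod 47 = 1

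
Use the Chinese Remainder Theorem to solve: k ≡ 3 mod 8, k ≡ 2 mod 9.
M = 8 × 9 = 72. M₁ = 9, y₁ ≡ 1 mod 8. M₂ = 8, y₂ ≡ 8 mod 9. k = 3×9×1 + 2×8×8 ≡ 11 mod 72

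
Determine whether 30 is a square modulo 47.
By Euler's criterion: 30^{23} ≡ 46 mod 47. Since this equals -1 (≡ 46), 30 is not a QR.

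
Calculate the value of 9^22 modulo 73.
By repeated squaring (mod 73): 9^{1}≡9, 9^{2}≡8, 9^{4}≡64, 9^{8}≡8, 9^{16}≡64. Then 9^{22} = 9^{16+4+2} ≡ 64 × 64 × 8 ≡ 64 (mod 73)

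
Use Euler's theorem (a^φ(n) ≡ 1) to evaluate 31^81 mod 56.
By Euler: 31^{24} ≡ 1 (mod 56) since gcd(31, 56) = 1. 81 = 3×24 + 9. So 31^{81} ≡ 31^{9} ≡ 55 (mod 56)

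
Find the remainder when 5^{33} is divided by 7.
By Fermat: 5^{6} ≡ 1 mod 7. 33 = 5×6 + 3. So 5^{33} ≡ 5^{3} ≡ 6 mod 7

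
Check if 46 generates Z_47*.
46^{2} ≡ 1 mod 47 and 2 < 46, so ord_47(46) = 2 ≠ 46 and 46 is not a primitive root.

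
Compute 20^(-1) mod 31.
Since 31 is prime, by Fermat 20^(-1) ≡ 20^{29} ≡ 14 mod 31. Verify: 20 × 14 = 280 ≡ 1 mod 31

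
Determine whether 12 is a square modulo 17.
By Euler's criterion: 12^{8} ≡ 16 mod 17. Since this equals -1 (≡ 16), 12 is not a QR.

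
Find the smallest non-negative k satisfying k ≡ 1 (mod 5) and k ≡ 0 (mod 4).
M = 5 × 4 = 20. M₁ = 4, y₁ ≡ 4 (mod 5). M₂ = 5, y₂ ≡ 1 (mod 4). k = 1×4×4 + 0×5×1 ≡ 16 (mod 20)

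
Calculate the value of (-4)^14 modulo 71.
By repeated squaring (mod 71): (-4)^{1}≡67, (-4)^{2}≡16, (-4)^{4}≡43, (-4)^{8}≡3. Then (-4)^{14} = (-4)^{8+4+2} ≡ 3 × 43 × 16 ≡ 5 (mod 71)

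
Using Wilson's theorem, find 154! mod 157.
(156)! = (154)! × (155) × (156) ≡ -1 mod 157. So (154)! ≡ -1 × [(156)(155)]^(-1) ≡ 78 mod 157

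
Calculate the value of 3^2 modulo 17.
3^{2} = 9 ≡ 9 (mod 17)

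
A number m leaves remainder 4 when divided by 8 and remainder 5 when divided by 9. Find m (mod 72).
M = 8 × 9 = 72. M₁ = 9, y₁ ≡ 1 (mod 8). M₂ = 8, y₂ ≡ 8 (mod 9). m = 4×9×1 + 5×8×8 ≡ 68 (mod 72)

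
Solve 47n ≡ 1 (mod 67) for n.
Since 67 is prime, by Fermat 47^(-1) ≡ 47^{65} ≡ 10 (mod 67). Verify: 47 × 10 = 470 ≡ 1 (mod 67)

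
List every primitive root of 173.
There are φ(172) = 84 primitive roots mod 173: {2, 3, 5, 7, 8, 11, 12, 17, 18, 19, 20, 26, 27, 28, 30, 32, 39, 42, 44, 45, 46, 48, 50, 53, 58, 59, 61, 62, 63, 65, 66, 68, 69, 70, 71, 72, 74, 75, 76, 79, 82, 86, 87, 91, 94, 97, 98, 99, 101, 102, 103, 104, 105, 107, 108, 110, 111, 112, 114, 115, 120, 123, 125, 127, 128, 129, 131, 134, 141, 143, 145, 146, 147, 153, 154, 155, 156, 161, 162, 165, 166, 168, 170, 171}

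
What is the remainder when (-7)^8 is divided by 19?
By repeated squaring (mod 19): (-7)^{1}≡12, (-7)^{2}≡11, (-7)^{4}≡7, (-7)^{8}≡11. So (-7)^{8} ≡ 11 (mod 19)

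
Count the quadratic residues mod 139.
The squaring map on Z_139* is 2-to-1, so there are (138)/2 = 69 QRs.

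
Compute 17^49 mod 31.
Using Fermat: 17^{30} ≡ 1 mod 31. 49 ≡ 19 mod 30. So 17^{49} ≡ 17^{19} ≡ 24 mod 31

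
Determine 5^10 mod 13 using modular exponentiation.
By repeated squaring mod 13: 5^{1}≡5, 5^{2}≡12, 5^{4}≡1, 5^{8}≡1. Then 5^{10} = 5^{8+2} ≡ 1 × 12 ≡ 12 mod 13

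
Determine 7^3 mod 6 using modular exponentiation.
7^{3} = 343 ≡ 1 mod 6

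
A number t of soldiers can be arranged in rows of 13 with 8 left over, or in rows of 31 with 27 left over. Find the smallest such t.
M = 13 × 31 = 403. M₁ = 31, y₁ ≡ 8 mod 13. M₂ = 13, y₂ ≡ 12 mod 31. t = 8×31×8 + 27×13×12 ≡ 151 mod 403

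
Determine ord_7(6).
Powers of 6 mod 7: 6^1≡6, 6^2≡1. Order = 2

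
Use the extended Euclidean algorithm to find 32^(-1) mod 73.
Extended GCD: 32(16) + 73(-7) = 1. So 32^(-1) ≡ 16 mod 73. Verify: 32 × 16 = 512 ≡ 1 mod 73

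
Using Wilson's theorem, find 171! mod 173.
(172)! = (171)! × (172) ≡ -1 (mod 173). So (171)! ≡ -1 × (172)^(-1) ≡ (-1)×(-1) = 1 (mod 173)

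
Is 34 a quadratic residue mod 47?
By Euler's criterion: 34^{23} ≡ 1 mod 47. Since this equals 1, 34 is a QR.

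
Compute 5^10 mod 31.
By repeated squaring mod 31: 5^{1}≡5, 5^{2}≡25, 5^{4}≡5, 5^{8}≡25. Then 5^{10} = 5^{8+2} ≡ 25 × 25 ≡ 5 mod 31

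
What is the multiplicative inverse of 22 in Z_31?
Since 31 is prime, by Fermat 22^(-1) ≡ 22^{29} ≡ 24 (mod 31). Verify: 22 × 24 = 528 ≡ 1 (mod 31)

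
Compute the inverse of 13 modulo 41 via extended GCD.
Extended GCD: 13(19) + 41(-6) = 1. So 13^(-1) ≡ 19 (mod 41). Verify: 13 × 19 = 247 ≡ 1 (mod 41)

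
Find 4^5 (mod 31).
By repeated squaring (mod 31): 4^{1}≡4, 4^{2}≡16, 4^{4}≡8. Then 4^{5} = 4^{4+1} ≡ 8 × 4 ≡ 1 (mod 31)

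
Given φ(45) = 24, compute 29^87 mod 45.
By Euler: 29^{24} ≡ 1 mod 45 since gcd(29, 45) = 1. 87 = 3×24 + 15. So 29^{87} ≡ 29^{15} ≡ 44 mod 45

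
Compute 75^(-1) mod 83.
Since 83 is prime, by Fermat 75^(-1) ≡ 75^{81} ≡ 31 mod 83. Verify: 75 × 31 = 2325 ≡ 1 mod 83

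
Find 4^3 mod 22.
4^{3} = 64 ≡ 20 mod 22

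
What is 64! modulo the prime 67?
(66)! = (64)! × (65) × (66) ≡ -1 mod 67. So (64)! ≡ -1 × [(66)(65)]^(-1) ≡ 33 mod 67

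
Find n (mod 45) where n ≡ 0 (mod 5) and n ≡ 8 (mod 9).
M = 5 × 9 = 45. M₁ = 9, y₁ ≡ 4 (mod 5). M₂ = 5, y₂ ≡ 2 (mod 9). n = 0×9×4 + 8×5×2 ≡ 35 (mod 45)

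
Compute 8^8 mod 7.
Using Fermat: 8^{6} ≡ 1 mod 7. 8 ≡ 2 mod 6. So 8^{8} ≡ 8^{2} ≡ 1 mod 7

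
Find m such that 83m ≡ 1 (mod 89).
Since 89 is prime, by Fermat 83^(-1) ≡ 83^{87} ≡ 74 (mod 89). Verify: 83 × 74 = 6142 ≡ 1 (mod 89)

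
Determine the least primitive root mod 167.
g = 5. For each prime q|166: 5^{83}≡166, 5^{2}≡25, none ≡ 1, so ord_167(5) = 166 and 5 is a primitive root.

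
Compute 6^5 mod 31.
By repeated squaring (mod 31): 6^{1}≡6, 6^{2}≡5, 6^{4}≡25. Then 6^{5} = 6^{4+1} ≡ 25 × 6 ≡ 26 (mod 31)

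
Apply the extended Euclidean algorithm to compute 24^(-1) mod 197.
Extended GCD: 24(-41) + 197(5) = 1. So 24^(-1) ≡ -41 ≡ 156 mod 197. Verify: 24 × 156 = 3744 ≡ 1 mod 197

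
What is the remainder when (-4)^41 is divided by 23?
Using Fermat: (-4)^{22} ≡ 1 mod 23. 41 ≡ 19 mod 22. So (-4)^{41} ≡ (-4)^{19} ≡ 14 mod 23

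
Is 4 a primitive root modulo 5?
4^{2} ≡ 1 (mod 5) and 2 < 4, so ord_5(4) = 2 ≠ 4 and 4 is not a primitive root.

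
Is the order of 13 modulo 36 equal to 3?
Powers of 13 mod 36: 13^1≡13, 13^2≡25, 13^3≡1. First k with 13^k≡1 is k=3. Yes, ord_36(13) = 3.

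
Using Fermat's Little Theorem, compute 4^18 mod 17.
By Fermat: 4^{16} ≡ 1 (mod 17). So 4^{18} = 4^{16} · 4^{2} ≡ 4^{2} ≡ 16 (mod 17)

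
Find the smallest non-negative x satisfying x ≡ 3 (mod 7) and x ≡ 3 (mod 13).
M = 7 × 13 = 91. M₁ = 13, y₁ ≡ 6 (mod 7). M₂ = 7, y₂ ≡ 2 (mod 13). x = 3×13×6 + 3×7×2 ≡ 3 (mod 91)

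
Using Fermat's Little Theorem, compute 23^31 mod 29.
By Fermat: 23^{28} ≡ 1 mod 29. So 23^{31} = 23^{28} · 23^{3} ≡ 23^{3} ≡ 16 mod 29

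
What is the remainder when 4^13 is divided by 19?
By repeated squaring (mod 19): 4^{1}≡4, 4^{2}≡16, 4^{4}≡9, 4^{8}≡5. Then 4^{13} = 4^{8+4+1} ≡ 5 × 9 × 4 ≡ 9 (mod 19)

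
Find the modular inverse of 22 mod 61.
Since 61 is prime, by Fermat 22^(-1) ≡ 22^{59} ≡ 25 (mod 61). Verify: 22 × 25 = 550 ≡ 1 (mod 61)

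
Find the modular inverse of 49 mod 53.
Since 53 is prime, by Fermat 49^(-1) ≡ 49^{51} ≡ 13 mod 53. Verify: 49 × 13 = 637 ≡ 1 mod 53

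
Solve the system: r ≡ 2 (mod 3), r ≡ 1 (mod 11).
M = 3 × 11 = 33. M₁ = 11, y₁ ≡ 2 (mod 3). M₂ = 3, y₂ ≡ 4 (mod 11). r = 2×11×2 + 1×3×4 ≡ 23 (mod 33)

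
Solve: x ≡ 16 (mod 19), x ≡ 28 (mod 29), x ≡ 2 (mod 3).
M = 19 × 29 × 3 = 1653. M₁ = 87, y₁ ≡ 7 (mod 19). M₂ = 57, y₂ ≡ 28 (mod 29). M₃ = 551, y₃ ≡ 2 (mod 3). x = 16×87×7 + 28×57×28 + 2×551×2 ≡ 434 (mod 1653)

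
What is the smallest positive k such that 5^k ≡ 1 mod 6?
Powers of 5 mod 6: 5^1≡5, 5^2≡1. Order = 2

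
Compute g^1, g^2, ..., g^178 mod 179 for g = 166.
166^1, 166^2, ..., 166^{178} mod 179: [166, 169, 130, 100, 132, 74, 112, 155, 133, 61, 102, 106, 54, 14, 176, 39, 30, 147, 58, 141, 136, 22, 72, 138, 175, 52, 40, 17, 137, 9, 62, 89, 96, 5, 114, 129, 113, 142, 123, 12, 23, 59, 128, 126, 152, 172, 91, 70, 164, 16, 150, 19, 111, 168, 143, 110, 2, 153, 159, 81, 21, 85, 148, 45, 131, 87, 122, 25, 33, 108, 28, 173, 78, 60, 115, 116, 103, 93, 44, 144, 97, 171, 104, 80, 34, 95, 18, 124, 178, 13, 10, 49, 79, 47, 105, 67, 24, 46, 118, 77, 73, 125, 165, 3, 140, 149, 32, 121, 38, 43, 157, 107, 41, 4, 127, 139, 162, 42, 170, 117, 90, 83, 174, 65, 50, 66, 37, 56, 167, 156, 120, 51, 53, 27, 7, 88, 109, 15, 163, 29, 160, 68, 11, 36, 69, 177, 26, 20, 98, 158, 94, 31, 134, 48, 92, 57, 154, 146, 71, 151, 6, 101, 119, 64, 63, 76, 86, 135, 35, 82, 8, 75, 99, 145, 84, 161, 55, 1]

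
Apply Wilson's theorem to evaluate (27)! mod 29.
(28)! = (27)! × (28) ≡ -1 (mod 29). So (27)! ≡ -1 × (28)^(-1) ≡ (-1)×(-1) = 1 (mod 29)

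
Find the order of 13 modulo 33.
Powers of 13 mod 33: 13^1≡13, 13^2≡4, 13^3≡19, 13^4≡16, 13^5≡10, 13^6≡31, 13^7≡7, 13^8≡25, 13^9≡28, 13^10≡1. ord_33(13) = 10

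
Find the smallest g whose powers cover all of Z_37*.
g = 2. For each prime q|36: 2^{18}≡36, 2^{12}≡26, none ≡ 1, so ord_37(2) = 36 and 2 is a primitive root.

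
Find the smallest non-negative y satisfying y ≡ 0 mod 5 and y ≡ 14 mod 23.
M = 5 × 23 = 115. M₁ = 23, y₁ ≡ 2 mod 5. M₂ = 5, y₂ ≡ 14 mod 23. y = 0×23×2 + 14×5×14 ≡ 60 mod 115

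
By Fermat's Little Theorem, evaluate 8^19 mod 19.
By Fermat: 8^{18} ≡ 1 mod 19. So 8^{19} = 8^{18} · 8^{1} ≡ 8^{1} ≡ 8 mod 19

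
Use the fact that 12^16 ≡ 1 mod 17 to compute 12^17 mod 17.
By Fermat: 12^{16} ≡ 1 mod 17. So 12^{17} = 12^{16} · 12^{1} ≡ 12^{1} ≡ 12 mod 17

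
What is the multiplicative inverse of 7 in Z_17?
Since 17 is prime, by Fermat 7^(-1) ≡ 7^{15} ≡ 5 mod 17. Verify: 7 × 5 = 35 ≡ 1 mod 17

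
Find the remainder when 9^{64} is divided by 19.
By Fermat: 9^{18} ≡ 1 (mod 19). 64 = 3×18 + 10. So 9^{64} ≡ 9^{10} ≡ 9 (mod 19)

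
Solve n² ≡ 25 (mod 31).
The square roots of 25 mod 31 are 5 and 26. Verify: 5² = 25 ≡ 25 (mod 31)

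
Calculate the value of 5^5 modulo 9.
By repeated squaring (mod 9): 5^{1}≡5, 5^{2}≡7, 5^{4}≡4. Then 5^{5} = 5^{4+1} ≡ 4 × 5 ≡ 2 (mod 9)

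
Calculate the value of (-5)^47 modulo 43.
Using Fermat: (-5)^{42} ≡ 1 mod 43. 47 ≡ 5 mod 42. So (-5)^{47} ≡ (-5)^{5} ≡ 14 mod 43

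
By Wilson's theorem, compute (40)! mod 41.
By Wilson's theorem, (40)! ≡ -1 ≡ 40 mod 41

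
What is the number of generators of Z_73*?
Number of primitive roots mod 73 = φ(p-1) = φ(72) = 24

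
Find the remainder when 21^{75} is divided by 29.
By Fermat: 21^{28} ≡ 1 mod 29. 75 = 2×28 + 19. So 21^{75} ≡ 21^{19} ≡ 27 mod 29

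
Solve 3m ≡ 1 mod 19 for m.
Since 19 is prime, by Fermat 3^(-1) ≡ 3^{17} ≡ 13 mod 19. Verify: 3 × 13 = 39 ≡ 1 mod 19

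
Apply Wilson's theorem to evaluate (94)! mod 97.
(96)! = (94)! × (95) × (96) ≡ -1 mod 97. So (94)! ≡ -1 × [(96)(95)]^(-1) ≡ 48 mod 97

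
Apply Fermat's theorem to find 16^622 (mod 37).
By Fermat: 16^{36} ≡ 1 (mod 37). 622 ≡ 10 (mod 36). So 16^{622} ≡ 16^{10} ≡ 16 (mod 37)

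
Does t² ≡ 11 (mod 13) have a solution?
By Euler's criterion: 11^{6} ≡ 12 (mod 13). Since this equals -1 (≡ 12), 11 is not a QR.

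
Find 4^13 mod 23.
By repeated squaring mod 23: 4^{1}≡4, 4^{2}≡16, 4^{4}≡3, 4^{8}≡9. Then 4^{13} = 4^{8+4+1} ≡ 9 × 3 × 4 ≡ 16 mod 23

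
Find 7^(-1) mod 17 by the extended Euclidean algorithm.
Extended GCD: 7(5) + 17(-2) = 1. So 7^(-1) ≡ 5 mod 17. Verify: 7 × 5 = 35 ≡ 1 mod 17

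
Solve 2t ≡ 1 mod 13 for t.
Since 13 is prime, by Fermat 2^(-1) ≡ 2^{11} ≡ 7 mod 13. Verify: 2 × 7 = 14 ≡ 1 mod 13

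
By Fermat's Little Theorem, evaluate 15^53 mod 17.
By Fermat: 15^{16} ≡ 1 mod 17. 53 = 3×16 + 5. So 15^{53} ≡ 15^{5} ≡ 2 mod 17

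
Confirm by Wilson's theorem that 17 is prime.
(16)! mod 17 = 16. Since this equals -1 (mod 17), Wilson confirms 17 is prime.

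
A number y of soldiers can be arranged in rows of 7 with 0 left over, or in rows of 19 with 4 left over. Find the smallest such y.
M = 7 × 19 = 133. M₁ = 19, y₁ ≡ 3 mod 7. M₂ = 7, y₂ ≡ 11 mod 19. y = 0×19×3 + 4×7×11 ≡ 42 mod 133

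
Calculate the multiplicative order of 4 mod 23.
Powers of 4 mod 23: 4^1≡4, 4^2≡16, 4^3≡18, 4^4≡3, 4^5≡12, 4^6≡2, 4^7≡8, 4^8≡9, 4^9≡13, 4^10≡6, 4^11≡1. ord_23(4) = 11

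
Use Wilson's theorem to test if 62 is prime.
(61)! mod 62 = 0. Since 0 ≢ -1 mod 62, 62 is not prime.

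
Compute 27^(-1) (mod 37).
Since 37 is prime, by Fermat 27^(-1) ≡ 27^{35} ≡ 11 (mod 37). Verify: 27 × 11 = 297 ≡ 1 (mod 37)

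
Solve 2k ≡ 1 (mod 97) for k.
Since 97 is prime, by Fermat 2^(-1) ≡ 2^{95} ≡ 49 (mod 97). Verify: 2 × 49 = 98 ≡ 1 (mod 97)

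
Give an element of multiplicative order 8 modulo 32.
3 has order 8 mod 32 since 3^{8} ≡ 1 (mod 32) and no smaller power works.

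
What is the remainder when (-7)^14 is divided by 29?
By repeated squaring (mod 29): (-7)^{1}≡22, (-7)^{2}≡20, (-7)^{4}≡23, (-7)^{8}≡7. Then (-7)^{14} = (-7)^{8+4+2} ≡ 7 × 23 × 20 ≡ 1 (mod 29)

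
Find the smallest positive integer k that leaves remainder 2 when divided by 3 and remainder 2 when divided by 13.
M = 3 × 13 = 39. M₁ = 13, y₁ ≡ 1 mod 3. M₂ = 3, y₂ ≡ 9 mod 13. k = 2×13×1 + 2×3×9 ≡ 2 mod 39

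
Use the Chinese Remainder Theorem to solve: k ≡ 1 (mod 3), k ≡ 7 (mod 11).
M = 3 × 11 = 33. M₁ = 11, y₁ ≡ 2 (mod 3). M₂ = 3, y₂ ≡ 4 (mod 11). k = 1×11×2 + 7×3×4 ≡ 7 (mod 33)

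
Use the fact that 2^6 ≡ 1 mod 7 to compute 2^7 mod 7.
By Fermat: 2^{6} ≡ 1 mod 7. So 2^{7} = 2^{6} · 2^{1} ≡ 2^{1} ≡ 2 mod 7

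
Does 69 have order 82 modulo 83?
69^{41} ≡ 1 mod 83 and 41 < 82, so ord_83(69) = 41 ≠ 82 and 69 is not a primitive root.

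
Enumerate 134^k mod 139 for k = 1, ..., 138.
134^1, 134^2, ..., 134^{138} mod 139: [134, 25, 14, 69, 72, 57, 132, 35, 103, 41, 73, 52, 18, 49, 33, 113, 130, 45, 53, 13, 74, 47, 43, 63, 102, 46, 48, 38, 88, 116, 115, 120, 95, 81, 12, 79, 22, 29, 133, 30, 128, 55, 3, 124, 75, 42, 68, 77, 32, 118, 105, 31, 123, 80, 17, 54, 8, 99, 61, 112, 135, 20, 39, 83, 2, 129, 50, 28, 138, 5, 114, 125, 70, 67, 82, 7, 104, 36, 98, 66, 87, 121, 90, 106, 26, 9, 94, 86, 126, 65, 92, 96, 76, 37, 93, 91, 101, 51, 23, 24, 19, 44, 58, 127, 60, 117, 110, 6, 109, 11, 84, 136, 15, 64, 97, 71, 62, 107, 21, 34, 108, 16, 59, 122, 85, 131, 40, 78, 27, 4, 119, 100, 56, 137, 10, 89, 111, 1]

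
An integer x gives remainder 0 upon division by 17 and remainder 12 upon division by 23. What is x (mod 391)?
M = 17 × 23 = 391. M₁ = 23, y₁ ≡ 3 (mod 17). M₂ = 17, y₂ ≡ 19 (mod 23). x = 0×23×3 + 12×17×19 ≡ 357 (mod 391)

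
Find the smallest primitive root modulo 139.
g = 2. For each prime q|138: 2^{69}≡138, 2^{46}≡96, 2^{6}≡64, none ≡ 1, so ord_139(2) = 138 and 2 is a primitive root.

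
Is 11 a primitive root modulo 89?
11^{22} ≡ 1 mod 89 and 22 < 88, so ord_89(11) = 22 ≠ 88 and 11 is not a primitive root.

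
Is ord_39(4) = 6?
Powers of 4 mod 39: 4^1≡4, 4^2≡16, 4^3≡25, 4^4≡22, 4^5≡10, 4^6≡1. First k with 4^k≡1 is k=6. Yes, ord_39(4) = 6.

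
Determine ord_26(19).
Powers of 19 mod 26: 19^1≡19, 19^2≡23, 19^3≡21, 19^4≡9, 19^5≡15, 19^6≡25, 19^7≡7, 19^8≡3, 19^9≡5, 19^10≡17, 19^11≡11, 19^12≡1. So the order of 19 is 12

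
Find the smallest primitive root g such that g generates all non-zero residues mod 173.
g = 2. For each prime q|172: 2^{86}≡172, 2^{4}≡16, none ≡ 1, so ord_173(2) = 172 and 2 is a primitive root.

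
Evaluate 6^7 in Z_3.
By repeated squaring (mod 3): 6^{1}≡0, 6^{2}≡0, 6^{4}≡0. Then 6^{7} = 6^{4+2+1} ≡ 0 × 0 × 0 ≡ 0 (mod 3)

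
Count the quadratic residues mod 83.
For prime 83, there are (p-1)/2 = (83-1)/2 = 41 quadratic residues (excluding 0).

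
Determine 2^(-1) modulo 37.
Since 37 is prime, by Fermat 2^(-1) ≡ 2^{35} ≡ 19 (mod 37). Verify: 2 × 19 = 38 ≡ 1 (mod 37)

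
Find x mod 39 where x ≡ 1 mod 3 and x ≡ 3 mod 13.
M = 3 × 13 = 39. M₁ = 13, y₁ ≡ 1 mod 3. M₂ = 3, y₂ ≡ 9 mod 13. x = 1×13×1 + 3×3×9 ≡ 16 mod 39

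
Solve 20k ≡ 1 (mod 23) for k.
Since 23 is prime, by Fermat 20^(-1) ≡ 20^{21} ≡ 15 (mod 23). Verify: 20 × 15 = 300 ≡ 1 (mod 23)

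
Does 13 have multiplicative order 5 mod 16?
Powers of 13 mod 16: 13^1≡13, 13^2≡9, 13^3≡5, 13^4≡1. Already 13^4≡1, so the order is 4 < 5. No, the actual order is 4.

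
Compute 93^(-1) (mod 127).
Since 127 is prime, by Fermat 93^(-1) ≡ 93^{125} ≡ 56 (mod 127). Verify: 93 × 56 = 5208 ≡ 1 (mod 127)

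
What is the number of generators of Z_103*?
There are φ(103-1) = φ(102) = 32 primitive roots modulo 103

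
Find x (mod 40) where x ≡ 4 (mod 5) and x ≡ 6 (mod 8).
M = 5 × 8 = 40. M₁ = 8, y₁ ≡ 2 (mod 5). M₂ = 5, y₂ ≡ 5 (mod 8). x = 4×8×2 + 6×5×5 ≡ 14 (mod 40)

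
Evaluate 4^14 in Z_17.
By repeated squaring mod 17: 4^{1}≡4, 4^{2}≡16, 4^{4}≡1, 4^{8}≡1. Then 4^{14} = 4^{8+4+2} ≡ 1 × 1 × 16 ≡ 16 mod 17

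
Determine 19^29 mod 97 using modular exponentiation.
By repeated squaring mod 97: 19^{1}≡19, 19^{2}≡70, 19^{4}≡50, 19^{8}≡75, 19^{16}≡96. Then 19^{29} = 19^{16+8+4+1} ≡ 96 × 75 × 50 × 19 ≡ 45 mod 97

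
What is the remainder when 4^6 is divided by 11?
By repeated squaring mod 11: 4^{1}≡4, 4^{2}≡5, 4^{4}≡3. Then 4^{6} = 4^{4+2} ≡ 3 × 5 ≡ 4 mod 11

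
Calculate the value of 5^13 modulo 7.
Using Fermat: 5^{6} ≡ 1 mod 7. 13 ≡ 1 mod 6. So 5^{13} ≡ 5^{1} ≡ 5 mod 7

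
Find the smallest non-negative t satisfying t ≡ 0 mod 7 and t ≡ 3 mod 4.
M = 7 × 4 = 28. M₁ = 4, y₁ ≡ 2 mod 7. M₂ = 7, y₂ ≡ 3 mod 4. t = 0×4×2 + 3×7×3 ≡ 7 mod 28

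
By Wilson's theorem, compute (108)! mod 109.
By Wilson's theorem, (108)! ≡ -1 ≡ 108 mod 109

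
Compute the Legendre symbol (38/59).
(38/59) = 38^{29} mod 59 = -1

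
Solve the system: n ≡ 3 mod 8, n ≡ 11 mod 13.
M = 8 × 13 = 104. M₁ = 13, y₁ ≡ 5 mod 8. M₂ = 8, y₂ ≡ 5 mod 13. n = 3×13×5 + 11×8×5 ≡ 11 mod 104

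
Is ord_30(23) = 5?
Powers of 23 mod 30: 23^1≡23, 23^2≡19, 23^3≡17, 23^4≡1. Already 23^4≡1, so the order is 4 < 5. No, the actual order is 4.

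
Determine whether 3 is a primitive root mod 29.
ord_29(3) divides 28. For each prime q|28: 3^{14}≡28, 3^{4}≡23, none ≡ 1. So 3 has order 28 and is a primitive root mod 29.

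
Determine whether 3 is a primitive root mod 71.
3^{35} ≡ 1 (mod 71) and 35 < 70, so ord_71(3) = 35 ≠ 70 and 3 is not a primitive root.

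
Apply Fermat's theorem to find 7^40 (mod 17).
By Fermat: 7^{16} ≡ 1 (mod 17). 40 = 2×16 + 8. So 7^{40} ≡ 7^{8} ≡ 16 (mod 17)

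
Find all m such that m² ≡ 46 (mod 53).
The square roots of 46 mod 53 are 24 and 29. Verify: 24² = 576 ≡ 46 (mod 53)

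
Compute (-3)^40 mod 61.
By repeated squaring mod 61: (-3)^{1}≡58, (-3)^{2}≡9, (-3)^{4}≡20, (-3)^{8}≡34, (-3)^{16}≡58, (-3)^{32}≡9. Then (-3)^{40} = (-3)^{32+8} ≡ 9 × 34 ≡ 1 mod 61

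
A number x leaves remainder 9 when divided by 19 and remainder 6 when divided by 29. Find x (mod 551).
M = 19 × 29 = 551. M₁ = 29, y₁ ≡ 2 (mod 19). M₂ = 19, y₂ ≡ 26 (mod 29). x = 9×29×2 + 6×19×26 ≡ 180 (mod 551)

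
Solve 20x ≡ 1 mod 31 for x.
Since 31 is prime, by Fermat 20^(-1) ≡ 20^{29} ≡ 14 mod 31. Verify: 20 × 14 = 280 ≡ 1 mod 31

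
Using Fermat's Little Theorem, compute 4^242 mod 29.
By Fermat: 4^{28} ≡ 1 (mod 29). 242 ≡ 18 (mod 28). So 4^{242} ≡ 4^{18} ≡ 24 (mod 29)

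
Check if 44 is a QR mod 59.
By Euler's criterion: 44^{29} ≡ 58 (mod 59). Since this equals -1 (≡ 58), 44 is not a QR.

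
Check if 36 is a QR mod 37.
By Euler's criterion: 36^{18} ≡ 1 (mod 37). Since this equals 1, 36 is a QR.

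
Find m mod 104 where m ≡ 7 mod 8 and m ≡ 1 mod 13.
M = 8 × 13 = 104. M₁ = 13, y₁ ≡ 5 mod 8. M₂ = 8, y₂ ≡ 5 mod 13. m = 7×13×5 + 1×8×5 ≡ 79 mod 104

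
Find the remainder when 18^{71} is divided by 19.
By Fermat: 18^{18} ≡ 1 mod 19. 71 = 3×18 + 17. So 18^{71} ≡ 18^{17} ≡ 18 mod 19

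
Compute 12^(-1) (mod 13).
Since 13 is prime, by Fermat 12^(-1) ≡ 12^{11} ≡ 12 (mod 13). Verify: 12 × 12 = 144 ≡ 1 (mod 13)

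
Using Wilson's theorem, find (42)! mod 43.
By Wilson's theorem, (42)! ≡ -1 ≡ 42 (mod 43)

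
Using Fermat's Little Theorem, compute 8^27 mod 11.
By Fermat: 8^{10} ≡ 1 mod 11. 27 = 2×10 + 7. So 8^{27} ≡ 8^{7} ≡ 2 mod 11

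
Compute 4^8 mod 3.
Using Fermat: 4^{2} ≡ 1 (mod 3). 8 ≡ 0 (mod 2). So 4^{8} ≡ 4^{0} ≡ 1 (mod 3)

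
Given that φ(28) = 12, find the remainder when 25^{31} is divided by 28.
By Euler: 25^{12} ≡ 1 (mod 28) since gcd(25, 28) = 1. 31 = 2×12 + 7. So 25^{31} ≡ 25^{7} ≡ 25 (mod 28)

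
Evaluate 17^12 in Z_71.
By repeated squaring mod 71: 17^{1}≡17, 17^{2}≡5, 17^{4}≡25, 17^{8}≡57. Then 17^{12} = 17^{8+4} ≡ 57 × 25 ≡ 5 mod 71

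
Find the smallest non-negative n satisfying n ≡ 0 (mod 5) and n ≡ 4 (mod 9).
M = 5 × 9 = 45. M₁ = 9, y₁ ≡ 4 (mod 5). M₂ = 5, y₂ ≡ 2 (mod 9). n = 0×9×4 + 4×5×2 ≡ 40 (mod 45)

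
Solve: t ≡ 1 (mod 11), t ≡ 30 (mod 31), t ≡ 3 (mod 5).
M = 11 × 31 × 5 = 1705. M₁ = 155, y₁ ≡ 1 (mod 11). M₂ = 55, y₂ ≡ 22 (mod 31). M₃ = 341, y₃ ≡ 1 (mod 5). t = 1×155×1 + 30×55×22 + 3×341×1 ≡ 1673 (mod 1705)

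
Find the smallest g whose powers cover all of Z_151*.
g = 6. For each prime q|150: 6^{75}≡150, 6^{50}≡32, 6^{30}≡59, none ≡ 1, so ord_151(6) = 150 and 6 is a primitive root.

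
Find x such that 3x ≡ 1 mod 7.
Since 7 is prime, by Fermat 3^(-1) ≡ 3^{5} ≡ 5 mod 7. Verify: 3 × 5 = 15 ≡ 1 mod 7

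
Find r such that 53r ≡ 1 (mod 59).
Since 59 is prime, by Fermat 53^(-1) ≡ 53^{57} ≡ 49 (mod 59). Verify: 53 × 49 = 2597 ≡ 1 (mod 59)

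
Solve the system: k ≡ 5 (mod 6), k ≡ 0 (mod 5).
M = 6 × 5 = 30. M₁ = 5, y₁ ≡ 5 (mod 6). M₂ = 6, y₂ ≡ 1 (mod 5). k = 5×5×5 + 0×6×1 ≡ 5 (mod 30)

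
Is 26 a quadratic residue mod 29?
By Euler's criterion: 26^{14} ≡ 28 (mod 29). Since this equals -1 (≡ 28), 26 is not a QR.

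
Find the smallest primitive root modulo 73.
g = 5. For each prime q|72: 5^{36}≡72, 5^{24}≡8, none ≡ 1, so ord_73(5) = 72 and 5 is a primitive root.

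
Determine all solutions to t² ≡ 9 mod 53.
The square roots of 9 mod 53 are 50 and 3. Verify: 50² = 2500 ≡ 9 mod 53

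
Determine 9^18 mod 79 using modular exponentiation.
By repeated squaring mod 79: 9^{1}≡9, 9^{2}≡2, 9^{4}≡4, 9^{8}≡16, 9^{16}≡19. Then 9^{18} = 9^{16+2} ≡ 19 × 2 ≡ 38 mod 79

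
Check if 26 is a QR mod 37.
By Euler's criterion: 26^{18} ≡ 1 (mod 37). Since this equals 1, 26 is a QR.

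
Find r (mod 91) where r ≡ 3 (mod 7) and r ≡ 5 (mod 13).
M = 7 × 13 = 91. M₁ = 13, y₁ ≡ 6 (mod 7). M₂ = 7, y₂ ≡ 2 (mod 13). r = 3×13×6 + 5×7×2 ≡ 31 (mod 91)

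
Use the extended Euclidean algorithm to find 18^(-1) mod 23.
Extended GCD: 18(9) + 23(-7) = 1. So 18^(-1) ≡ 9 (mod 23). Verify: 18 × 9 = 162 ≡ 1 (mod 23)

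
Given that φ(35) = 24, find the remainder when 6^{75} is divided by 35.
By Euler: 6^{24} ≡ 1 (mod 35) since gcd(6, 35) = 1. 75 = 3×24 + 3. So 6^{75} ≡ 6^{3} ≡ 6 (mod 35)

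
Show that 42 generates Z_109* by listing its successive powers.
42^1, 42^2, ..., 42^{108} mod 109: [42, 20, 77, 73, 14, 43, 62, 97, 41, 87, 57, 105, 50, 29, 19, 35, 53, 46, 79, 48, 54, 88, 99, 16, 18, 102, 33, 78, 6, 34, 11, 26, 2, 84, 40, 45, 37, 28, 86, 15, 85, 82, 65, 5, 101, 100, 58, 38, 70, 106, 92, 49, 96, 108, 67, 89, 32, 36, 95, 66, 47, 12, 68, 22, 52, 4, 59, 80, 90, 74, 56, 63, 30, 61, 55, 21, 10, 93, 91, 7, 76, 31, 103, 75, 98, 83, 107, 25, 69, 64, 72, 81, 23, 94, 24, 27, 44, 104, 8, 9, 51, 71, 39, 3, 17, 60, 13, 1]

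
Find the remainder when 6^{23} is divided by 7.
By Fermat: 6^{6} ≡ 1 (mod 7). 23 = 3×6 + 5. So 6^{23} ≡ 6^{5} ≡ 6 (mod 7)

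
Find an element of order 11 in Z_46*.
3 has order 11 mod 46 since 3^{11} ≡ 1 mod 46 and no smaller power works.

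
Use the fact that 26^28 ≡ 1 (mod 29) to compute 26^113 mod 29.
By Fermat: 26^{28} ≡ 1 (mod 29). 113 = 4×28 + 1. So 26^{113} ≡ 26^{1} ≡ 26 (mod 29)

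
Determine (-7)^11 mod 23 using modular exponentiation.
By repeated squaring mod 23: (-7)^{1}≡16, (-7)^{2}≡3, (-7)^{4}≡9, (-7)^{8}≡12. Then (-7)^{11} = (-7)^{8+2+1} ≡ 12 × 3 × 16 ≡ 1 mod 23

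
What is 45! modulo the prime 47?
(46)! = (45)! × (46) ≡ -1 mod 47. So (45)! ≡ -1 × (46)^(-1) ≡ (-1)×(-1) = 1 mod 47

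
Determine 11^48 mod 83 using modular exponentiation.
By repeated squaring mod 83: 11^{1}≡11, 11^{2}≡38, 11^{4}≡33, 11^{8}≡10, 11^{16}≡17, 11^{32}≡40. Then 11^{48} = 11^{32+16} ≡ 40 × 17 ≡ 16 mod 83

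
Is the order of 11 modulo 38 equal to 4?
Powers of 11 mod 38: 11^1≡11, 11^2≡7, 11^3≡1. Already 11^3≡1, so the order is 3 < 4. No, the actual order is 3.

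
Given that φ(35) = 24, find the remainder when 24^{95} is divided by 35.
By Euler: 24^{24} ≡ 1 mod 35 since gcd(24, 35) = 1. 95 = 3×24 + 23. So 24^{95} ≡ 24^{23} ≡ 19 mod 35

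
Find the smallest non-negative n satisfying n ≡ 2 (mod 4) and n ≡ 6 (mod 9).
M = 4 × 9 = 36. M₁ = 9, y₁ ≡ 1 (mod 4). M₂ = 4, y₂ ≡ 7 (mod 9). n = 2×9×1 + 6×4×7 ≡ 6 (mod 36)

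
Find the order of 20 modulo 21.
Powers of 20 mod 21: 20^1≡20, 20^2≡1. Order = 2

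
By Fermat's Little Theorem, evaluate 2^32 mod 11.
By Fermat: 2^{10} ≡ 1 mod 11. 32 = 3×10 + 2. So 2^{32} ≡ 2^{2} ≡ 4 mod 11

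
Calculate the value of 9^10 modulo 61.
By repeated squaring mod 61: 9^{1}≡9, 9^{2}≡20, 9^{4}≡34, 9^{8}≡58. Then 9^{10} = 9^{8+2} ≡ 58 × 20 ≡ 1 mod 61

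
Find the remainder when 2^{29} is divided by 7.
By Fermat: 2^{6} ≡ 1 mod 7. 29 = 4×6 + 5. So 2^{29} ≡ 2^{5} ≡ 4 mod 7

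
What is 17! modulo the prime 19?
(18)! = (17)! × (18) ≡ -1 mod 19. So (17)! ≡ -1 × (18)^(-1) ≡ (-1)×(-1) = 1 mod 19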